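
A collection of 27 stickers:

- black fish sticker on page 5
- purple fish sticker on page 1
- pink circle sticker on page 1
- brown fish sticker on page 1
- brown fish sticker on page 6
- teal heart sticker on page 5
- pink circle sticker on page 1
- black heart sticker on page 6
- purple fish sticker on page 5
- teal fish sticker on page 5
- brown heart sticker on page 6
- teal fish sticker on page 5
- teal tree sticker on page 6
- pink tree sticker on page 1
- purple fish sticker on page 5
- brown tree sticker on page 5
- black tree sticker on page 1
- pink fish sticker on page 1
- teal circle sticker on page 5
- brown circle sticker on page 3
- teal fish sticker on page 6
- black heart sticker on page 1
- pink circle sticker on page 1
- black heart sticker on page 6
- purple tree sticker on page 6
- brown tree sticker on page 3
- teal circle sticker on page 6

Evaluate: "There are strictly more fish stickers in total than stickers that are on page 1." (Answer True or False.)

True

|fish stickers| = 10.
|stickers on page 1| = 9.
The claim requires 10 > 9, which holds.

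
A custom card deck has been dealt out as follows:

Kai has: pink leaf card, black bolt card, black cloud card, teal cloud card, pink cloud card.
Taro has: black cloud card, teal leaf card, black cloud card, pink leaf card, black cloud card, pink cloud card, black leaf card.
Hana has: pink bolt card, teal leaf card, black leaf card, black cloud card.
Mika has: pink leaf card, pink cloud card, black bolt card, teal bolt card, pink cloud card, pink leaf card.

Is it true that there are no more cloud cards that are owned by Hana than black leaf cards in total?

True

Count of cloud cards owned by Hana: 1.
There are 2 black leaf cards.
The claim requires 1 ≤ 2, which holds.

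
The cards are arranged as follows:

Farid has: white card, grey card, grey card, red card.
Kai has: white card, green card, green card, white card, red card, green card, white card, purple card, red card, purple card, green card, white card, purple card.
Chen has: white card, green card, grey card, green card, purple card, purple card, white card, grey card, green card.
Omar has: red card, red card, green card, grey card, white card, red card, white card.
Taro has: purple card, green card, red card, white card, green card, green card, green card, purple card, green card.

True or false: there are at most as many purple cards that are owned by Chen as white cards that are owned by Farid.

purple cards owned by Chen: 2.
white cards owned by Farid: 1.
The claim requires 2 ≤ 1, which does not hold.

False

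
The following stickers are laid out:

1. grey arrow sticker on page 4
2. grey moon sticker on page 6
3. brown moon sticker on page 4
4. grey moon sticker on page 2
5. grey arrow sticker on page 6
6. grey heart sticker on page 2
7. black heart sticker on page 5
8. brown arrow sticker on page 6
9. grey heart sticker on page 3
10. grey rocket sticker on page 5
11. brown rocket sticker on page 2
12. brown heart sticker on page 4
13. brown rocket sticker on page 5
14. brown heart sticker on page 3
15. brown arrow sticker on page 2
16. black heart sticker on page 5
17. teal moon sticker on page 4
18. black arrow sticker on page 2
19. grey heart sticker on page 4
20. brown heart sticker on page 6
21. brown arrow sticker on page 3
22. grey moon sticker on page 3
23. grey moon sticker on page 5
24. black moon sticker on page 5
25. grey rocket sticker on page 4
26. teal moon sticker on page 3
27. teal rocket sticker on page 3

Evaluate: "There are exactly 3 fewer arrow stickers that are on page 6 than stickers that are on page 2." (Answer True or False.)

True

|arrow stickers on page 6| = 2.
|stickers on page 2| = 5.
The claim requires 5 − 2 (= 3) to equal 3, which holds.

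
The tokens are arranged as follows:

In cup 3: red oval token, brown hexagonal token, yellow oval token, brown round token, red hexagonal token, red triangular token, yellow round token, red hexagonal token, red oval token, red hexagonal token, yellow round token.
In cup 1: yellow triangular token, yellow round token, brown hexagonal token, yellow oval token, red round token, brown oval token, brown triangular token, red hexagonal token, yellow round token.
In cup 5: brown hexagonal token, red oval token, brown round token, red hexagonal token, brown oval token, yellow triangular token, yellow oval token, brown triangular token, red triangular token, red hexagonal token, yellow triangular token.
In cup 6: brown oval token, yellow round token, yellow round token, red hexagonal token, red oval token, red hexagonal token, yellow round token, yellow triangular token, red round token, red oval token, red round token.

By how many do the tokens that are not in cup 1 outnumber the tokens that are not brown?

tokens that are not in cup 1: 33.
tokens that are not brown: 32.
33 − 32 = 1.

1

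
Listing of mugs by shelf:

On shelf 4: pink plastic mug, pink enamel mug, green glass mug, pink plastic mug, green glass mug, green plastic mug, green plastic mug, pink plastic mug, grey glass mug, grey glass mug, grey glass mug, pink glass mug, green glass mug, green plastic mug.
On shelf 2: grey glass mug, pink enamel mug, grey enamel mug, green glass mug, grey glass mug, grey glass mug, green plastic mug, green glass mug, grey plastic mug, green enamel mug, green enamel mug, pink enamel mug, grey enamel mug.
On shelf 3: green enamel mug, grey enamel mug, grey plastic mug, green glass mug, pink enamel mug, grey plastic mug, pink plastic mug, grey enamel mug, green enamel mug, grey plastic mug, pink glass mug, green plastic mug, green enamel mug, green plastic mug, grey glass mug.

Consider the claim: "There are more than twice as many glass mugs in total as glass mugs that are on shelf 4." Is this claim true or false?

glass mugs: 15.
glass mugs on shelf 4: 7.
The claim requires 15 > 2 × 7 = 14, which holds.

True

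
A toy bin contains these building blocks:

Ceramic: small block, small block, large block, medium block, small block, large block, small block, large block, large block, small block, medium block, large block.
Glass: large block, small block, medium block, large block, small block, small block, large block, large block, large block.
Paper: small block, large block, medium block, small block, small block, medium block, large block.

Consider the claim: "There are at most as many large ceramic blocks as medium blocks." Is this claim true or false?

True

There are 5 large ceramic blocks.
There are 5 medium blocks.
The claim requires 5 ≤ 5, which holds.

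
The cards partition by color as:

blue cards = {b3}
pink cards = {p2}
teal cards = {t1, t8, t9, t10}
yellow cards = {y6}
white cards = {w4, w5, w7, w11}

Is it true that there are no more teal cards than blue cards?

False

There are 4 teal cards.
There is 1 blue card.
The claim requires 4 ≤ 1, which does not hold.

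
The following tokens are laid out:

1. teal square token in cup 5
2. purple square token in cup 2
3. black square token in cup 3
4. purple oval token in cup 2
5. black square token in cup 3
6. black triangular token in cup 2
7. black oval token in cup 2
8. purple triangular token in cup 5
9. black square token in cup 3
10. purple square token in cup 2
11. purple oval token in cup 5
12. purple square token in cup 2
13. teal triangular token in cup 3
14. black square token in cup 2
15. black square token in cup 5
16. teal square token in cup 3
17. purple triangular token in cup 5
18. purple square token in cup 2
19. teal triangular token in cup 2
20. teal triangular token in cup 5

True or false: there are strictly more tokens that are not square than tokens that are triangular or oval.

There are 9 tokens that are not square.
There are 9 tokens that are triangular or oval.
The claim requires 9 > 9, which does not hold.

False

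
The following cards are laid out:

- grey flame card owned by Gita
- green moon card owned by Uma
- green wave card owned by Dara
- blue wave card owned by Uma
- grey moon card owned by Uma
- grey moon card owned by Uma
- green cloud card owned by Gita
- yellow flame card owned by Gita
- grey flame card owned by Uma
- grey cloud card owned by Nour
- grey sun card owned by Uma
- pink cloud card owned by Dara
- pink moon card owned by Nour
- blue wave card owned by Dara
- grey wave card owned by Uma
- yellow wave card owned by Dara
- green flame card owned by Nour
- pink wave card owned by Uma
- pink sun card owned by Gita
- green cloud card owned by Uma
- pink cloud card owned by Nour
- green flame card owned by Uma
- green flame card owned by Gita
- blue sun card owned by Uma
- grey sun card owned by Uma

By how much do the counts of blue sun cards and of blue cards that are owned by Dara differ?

0

blue sun cards: 1. blue cards owned by Dara: 1.
|1 − 1| = 1 − 1 = 0.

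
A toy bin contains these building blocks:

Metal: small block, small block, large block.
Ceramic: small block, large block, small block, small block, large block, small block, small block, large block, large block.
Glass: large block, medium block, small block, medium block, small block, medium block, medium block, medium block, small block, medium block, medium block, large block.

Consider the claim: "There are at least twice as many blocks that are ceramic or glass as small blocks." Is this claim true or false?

blocks that are ceramic or glass: 21.
small blocks: 10.
The claim requires 21 ≥ 2 × 10 = 20, which holds.

True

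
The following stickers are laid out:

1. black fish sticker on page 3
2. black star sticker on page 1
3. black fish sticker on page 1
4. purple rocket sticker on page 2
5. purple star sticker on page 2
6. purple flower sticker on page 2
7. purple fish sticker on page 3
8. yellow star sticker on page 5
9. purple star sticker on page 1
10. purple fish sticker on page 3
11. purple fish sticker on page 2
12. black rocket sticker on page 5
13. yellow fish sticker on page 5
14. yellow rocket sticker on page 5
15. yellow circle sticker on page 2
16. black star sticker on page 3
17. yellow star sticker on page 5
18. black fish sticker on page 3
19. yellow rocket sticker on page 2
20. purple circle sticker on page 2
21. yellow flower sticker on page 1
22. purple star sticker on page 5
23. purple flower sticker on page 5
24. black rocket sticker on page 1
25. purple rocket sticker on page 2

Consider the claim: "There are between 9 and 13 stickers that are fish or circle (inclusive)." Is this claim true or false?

There are 9 stickers that are fish or circle.
The claim requires 9 ≤ 9 ≤ 13, which holds.

True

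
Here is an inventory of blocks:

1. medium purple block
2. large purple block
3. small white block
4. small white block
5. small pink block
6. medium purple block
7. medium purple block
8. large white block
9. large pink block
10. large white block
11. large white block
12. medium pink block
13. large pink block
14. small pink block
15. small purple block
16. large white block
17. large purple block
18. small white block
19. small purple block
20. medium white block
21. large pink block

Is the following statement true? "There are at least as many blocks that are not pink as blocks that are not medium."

False

There are 15 blocks that are not pink.
There are 16 blocks that are not medium.
The claim requires 15 ≥ 16, which does not hold.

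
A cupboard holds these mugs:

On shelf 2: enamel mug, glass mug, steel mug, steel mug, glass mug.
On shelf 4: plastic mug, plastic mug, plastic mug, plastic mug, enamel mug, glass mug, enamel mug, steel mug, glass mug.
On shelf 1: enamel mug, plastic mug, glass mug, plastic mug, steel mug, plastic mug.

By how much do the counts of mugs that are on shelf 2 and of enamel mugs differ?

1

mugs on shelf 2: 5. enamel mugs: 4.
|5 − 4| = 5 − 4 = 1.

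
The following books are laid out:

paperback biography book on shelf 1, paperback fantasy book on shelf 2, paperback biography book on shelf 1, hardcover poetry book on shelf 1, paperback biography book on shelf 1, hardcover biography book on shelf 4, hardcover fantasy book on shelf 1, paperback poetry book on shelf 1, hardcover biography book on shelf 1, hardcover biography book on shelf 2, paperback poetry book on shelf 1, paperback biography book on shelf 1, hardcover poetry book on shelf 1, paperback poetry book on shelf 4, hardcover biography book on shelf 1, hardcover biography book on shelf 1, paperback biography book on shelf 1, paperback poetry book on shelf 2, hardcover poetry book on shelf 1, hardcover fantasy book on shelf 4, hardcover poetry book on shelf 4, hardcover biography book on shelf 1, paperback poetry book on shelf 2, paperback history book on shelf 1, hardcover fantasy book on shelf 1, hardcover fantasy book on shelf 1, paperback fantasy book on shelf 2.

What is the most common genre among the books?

Counts by genre: biography 11, poetry 9, fantasy 6, history 1.
The maximum is 11, held uniquely by biography.

biography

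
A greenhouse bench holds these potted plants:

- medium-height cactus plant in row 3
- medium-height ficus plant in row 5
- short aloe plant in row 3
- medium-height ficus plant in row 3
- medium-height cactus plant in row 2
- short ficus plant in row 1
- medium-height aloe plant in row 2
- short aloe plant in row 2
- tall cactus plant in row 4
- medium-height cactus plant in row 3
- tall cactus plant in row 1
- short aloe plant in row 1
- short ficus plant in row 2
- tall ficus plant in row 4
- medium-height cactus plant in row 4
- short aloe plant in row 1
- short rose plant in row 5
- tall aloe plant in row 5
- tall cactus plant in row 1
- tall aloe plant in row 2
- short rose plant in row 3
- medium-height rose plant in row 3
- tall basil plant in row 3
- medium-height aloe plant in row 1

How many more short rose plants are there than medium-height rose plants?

1

short rose plants: 2.
medium-height rose plants: 1.
2 − 1 = 1.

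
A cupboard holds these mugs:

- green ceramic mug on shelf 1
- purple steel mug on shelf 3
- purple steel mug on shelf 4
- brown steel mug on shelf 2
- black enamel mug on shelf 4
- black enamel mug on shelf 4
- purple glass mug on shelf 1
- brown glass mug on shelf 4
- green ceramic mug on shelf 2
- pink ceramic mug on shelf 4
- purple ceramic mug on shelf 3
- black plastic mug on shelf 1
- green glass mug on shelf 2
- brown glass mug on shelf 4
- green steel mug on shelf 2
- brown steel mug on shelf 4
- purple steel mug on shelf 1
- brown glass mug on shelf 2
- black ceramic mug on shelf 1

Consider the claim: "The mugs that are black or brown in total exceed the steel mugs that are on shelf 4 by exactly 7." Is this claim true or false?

True

There are 9 mugs that are black or brown.
There are 2 steel mugs on shelf 4.
The claim requires 9 − 2 (= 7) to equal 7, which holds.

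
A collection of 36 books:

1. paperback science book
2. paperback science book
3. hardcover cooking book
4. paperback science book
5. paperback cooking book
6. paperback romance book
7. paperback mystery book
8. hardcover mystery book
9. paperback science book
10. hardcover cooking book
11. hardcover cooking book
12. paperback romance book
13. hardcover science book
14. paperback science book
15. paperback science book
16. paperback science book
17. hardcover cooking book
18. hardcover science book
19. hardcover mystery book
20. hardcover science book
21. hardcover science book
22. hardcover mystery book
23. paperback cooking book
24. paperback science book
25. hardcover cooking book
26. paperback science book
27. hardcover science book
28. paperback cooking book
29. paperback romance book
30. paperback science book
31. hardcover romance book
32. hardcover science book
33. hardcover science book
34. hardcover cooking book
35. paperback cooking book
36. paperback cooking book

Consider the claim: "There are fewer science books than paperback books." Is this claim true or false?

True

|science books| = 17.
|paperback books| = 19.
The claim requires 17 < 19, which holds.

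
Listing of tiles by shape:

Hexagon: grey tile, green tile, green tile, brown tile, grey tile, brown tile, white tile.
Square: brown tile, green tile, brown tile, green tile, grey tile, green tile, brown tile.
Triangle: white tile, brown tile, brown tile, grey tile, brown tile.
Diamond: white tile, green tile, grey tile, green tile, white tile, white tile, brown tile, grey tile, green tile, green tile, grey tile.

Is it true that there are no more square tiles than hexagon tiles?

True

|square tiles| = 7.
|hexagon tiles| = 7.
The claim requires 7 ≤ 7, which holds.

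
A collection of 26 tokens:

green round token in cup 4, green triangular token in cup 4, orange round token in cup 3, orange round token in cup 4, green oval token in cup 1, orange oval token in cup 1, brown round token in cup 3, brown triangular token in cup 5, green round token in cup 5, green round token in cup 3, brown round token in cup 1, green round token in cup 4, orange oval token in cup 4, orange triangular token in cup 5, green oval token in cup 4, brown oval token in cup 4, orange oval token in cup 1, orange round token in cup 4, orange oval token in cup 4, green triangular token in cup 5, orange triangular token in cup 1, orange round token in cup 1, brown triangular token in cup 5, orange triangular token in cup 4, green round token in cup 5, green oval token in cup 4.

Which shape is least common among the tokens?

triangular

Counts by shape: round 11, oval 8, triangular 7.
The minimum is 7, held uniquely by triangular.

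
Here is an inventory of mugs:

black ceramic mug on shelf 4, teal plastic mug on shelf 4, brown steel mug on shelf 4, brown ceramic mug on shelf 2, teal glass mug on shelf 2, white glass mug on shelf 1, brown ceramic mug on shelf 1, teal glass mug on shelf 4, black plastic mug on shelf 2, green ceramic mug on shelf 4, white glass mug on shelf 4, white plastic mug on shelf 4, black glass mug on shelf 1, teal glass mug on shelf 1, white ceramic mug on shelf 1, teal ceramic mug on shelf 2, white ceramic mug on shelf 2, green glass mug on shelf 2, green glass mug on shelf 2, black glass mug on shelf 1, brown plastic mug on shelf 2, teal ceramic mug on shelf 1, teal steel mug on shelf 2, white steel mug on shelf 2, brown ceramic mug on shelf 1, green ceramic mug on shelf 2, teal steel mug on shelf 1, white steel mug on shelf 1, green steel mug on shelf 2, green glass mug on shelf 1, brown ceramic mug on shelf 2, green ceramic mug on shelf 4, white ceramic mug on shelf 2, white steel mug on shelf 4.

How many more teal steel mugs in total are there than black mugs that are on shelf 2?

1

teal steel mugs: 2.
black mugs on shelf 2: 1.
2 − 1 = 1.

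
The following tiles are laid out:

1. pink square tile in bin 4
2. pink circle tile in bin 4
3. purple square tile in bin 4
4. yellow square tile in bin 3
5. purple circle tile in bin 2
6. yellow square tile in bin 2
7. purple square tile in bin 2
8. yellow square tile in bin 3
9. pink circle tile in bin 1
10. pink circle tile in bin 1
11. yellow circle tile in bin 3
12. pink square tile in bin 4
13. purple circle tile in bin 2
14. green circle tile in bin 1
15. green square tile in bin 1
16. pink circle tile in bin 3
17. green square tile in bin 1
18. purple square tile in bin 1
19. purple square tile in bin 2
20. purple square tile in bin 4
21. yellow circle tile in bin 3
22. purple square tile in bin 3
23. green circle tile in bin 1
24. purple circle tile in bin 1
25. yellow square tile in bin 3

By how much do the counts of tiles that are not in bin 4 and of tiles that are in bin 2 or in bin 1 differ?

7

tiles that are not in bin 4: 20. tiles in bin 2 or in bin 1: 13.
|20 − 13| = 20 − 13 = 7.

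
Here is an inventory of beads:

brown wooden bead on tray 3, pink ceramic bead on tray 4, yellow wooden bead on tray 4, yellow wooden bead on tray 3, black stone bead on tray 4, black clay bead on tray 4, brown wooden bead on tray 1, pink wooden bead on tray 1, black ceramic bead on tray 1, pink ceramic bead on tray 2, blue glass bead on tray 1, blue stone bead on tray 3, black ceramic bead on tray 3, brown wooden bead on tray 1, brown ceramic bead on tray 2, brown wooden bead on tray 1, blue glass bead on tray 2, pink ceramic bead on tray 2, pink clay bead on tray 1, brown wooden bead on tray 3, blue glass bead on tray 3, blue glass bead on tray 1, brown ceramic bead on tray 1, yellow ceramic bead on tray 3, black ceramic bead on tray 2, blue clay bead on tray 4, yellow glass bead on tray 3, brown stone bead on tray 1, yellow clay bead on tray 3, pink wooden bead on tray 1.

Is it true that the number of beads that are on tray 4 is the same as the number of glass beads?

True

|beads on tray 4| = 5.
|glass beads| = 5.
The claim requires 5 = 5, which holds.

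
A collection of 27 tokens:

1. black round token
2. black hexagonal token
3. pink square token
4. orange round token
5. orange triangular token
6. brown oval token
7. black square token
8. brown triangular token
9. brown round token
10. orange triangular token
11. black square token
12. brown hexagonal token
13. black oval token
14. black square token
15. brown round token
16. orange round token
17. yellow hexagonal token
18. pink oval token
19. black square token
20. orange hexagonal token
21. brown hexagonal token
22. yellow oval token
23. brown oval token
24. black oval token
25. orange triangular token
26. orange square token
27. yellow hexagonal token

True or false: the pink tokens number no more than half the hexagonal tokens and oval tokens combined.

True

|pink tokens| = 2.
hexagonal tokens: 6; oval tokens: 6; combined: 6 + 6 = 12.
The claim requires 2 × 2 = 4 ≤ 12, which holds.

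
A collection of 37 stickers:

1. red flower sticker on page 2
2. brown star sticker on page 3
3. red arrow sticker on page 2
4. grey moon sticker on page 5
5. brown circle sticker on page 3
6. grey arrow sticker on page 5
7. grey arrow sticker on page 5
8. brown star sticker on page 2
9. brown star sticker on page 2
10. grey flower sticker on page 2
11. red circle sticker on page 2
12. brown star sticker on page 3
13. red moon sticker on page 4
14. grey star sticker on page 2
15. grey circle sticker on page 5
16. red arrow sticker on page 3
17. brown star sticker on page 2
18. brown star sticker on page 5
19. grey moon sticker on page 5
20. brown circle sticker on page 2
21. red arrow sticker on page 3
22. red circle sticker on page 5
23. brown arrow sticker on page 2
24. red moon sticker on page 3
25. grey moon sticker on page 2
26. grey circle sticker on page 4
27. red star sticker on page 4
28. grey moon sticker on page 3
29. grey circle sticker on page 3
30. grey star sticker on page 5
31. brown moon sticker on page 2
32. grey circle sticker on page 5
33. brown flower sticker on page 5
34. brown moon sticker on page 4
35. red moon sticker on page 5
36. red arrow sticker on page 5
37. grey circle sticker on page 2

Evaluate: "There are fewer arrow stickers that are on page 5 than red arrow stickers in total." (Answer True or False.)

True

There are 3 arrow stickers on page 5.
There are 4 red arrow stickers.
The claim requires 3 < 4, which holds.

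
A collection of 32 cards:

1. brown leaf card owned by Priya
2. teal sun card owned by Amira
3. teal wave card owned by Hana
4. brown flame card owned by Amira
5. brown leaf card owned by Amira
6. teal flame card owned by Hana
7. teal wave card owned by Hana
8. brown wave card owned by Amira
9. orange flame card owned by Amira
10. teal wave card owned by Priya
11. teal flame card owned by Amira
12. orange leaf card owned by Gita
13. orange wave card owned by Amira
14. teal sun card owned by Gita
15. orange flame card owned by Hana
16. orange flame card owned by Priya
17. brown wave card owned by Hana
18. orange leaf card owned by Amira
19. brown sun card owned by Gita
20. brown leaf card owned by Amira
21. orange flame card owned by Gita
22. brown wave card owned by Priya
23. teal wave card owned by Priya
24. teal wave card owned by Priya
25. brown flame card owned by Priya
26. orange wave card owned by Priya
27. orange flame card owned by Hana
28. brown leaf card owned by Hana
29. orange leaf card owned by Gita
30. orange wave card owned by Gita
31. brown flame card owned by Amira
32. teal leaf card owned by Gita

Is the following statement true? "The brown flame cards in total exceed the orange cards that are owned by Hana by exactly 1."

True

brown flame cards: 3.
orange cards owned by Hana: 2.
The claim requires 3 − 2 (= 1) to equal 1, which holds.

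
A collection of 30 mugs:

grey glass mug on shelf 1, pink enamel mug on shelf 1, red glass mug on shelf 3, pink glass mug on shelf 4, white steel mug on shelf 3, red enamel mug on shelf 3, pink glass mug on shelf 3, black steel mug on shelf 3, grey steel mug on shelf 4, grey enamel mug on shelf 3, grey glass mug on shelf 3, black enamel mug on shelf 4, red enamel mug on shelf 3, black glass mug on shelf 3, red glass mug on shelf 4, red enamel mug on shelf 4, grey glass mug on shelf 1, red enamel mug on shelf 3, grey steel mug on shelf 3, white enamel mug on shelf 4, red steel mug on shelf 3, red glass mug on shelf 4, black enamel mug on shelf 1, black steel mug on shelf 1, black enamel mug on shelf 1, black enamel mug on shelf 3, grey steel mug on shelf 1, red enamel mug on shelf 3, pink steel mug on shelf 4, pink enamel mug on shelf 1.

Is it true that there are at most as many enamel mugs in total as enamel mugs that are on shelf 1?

|enamel mugs| = 13.
|enamel mugs on shelf 1| = 4.
The claim requires 13 ≤ 4, which does not hold.

False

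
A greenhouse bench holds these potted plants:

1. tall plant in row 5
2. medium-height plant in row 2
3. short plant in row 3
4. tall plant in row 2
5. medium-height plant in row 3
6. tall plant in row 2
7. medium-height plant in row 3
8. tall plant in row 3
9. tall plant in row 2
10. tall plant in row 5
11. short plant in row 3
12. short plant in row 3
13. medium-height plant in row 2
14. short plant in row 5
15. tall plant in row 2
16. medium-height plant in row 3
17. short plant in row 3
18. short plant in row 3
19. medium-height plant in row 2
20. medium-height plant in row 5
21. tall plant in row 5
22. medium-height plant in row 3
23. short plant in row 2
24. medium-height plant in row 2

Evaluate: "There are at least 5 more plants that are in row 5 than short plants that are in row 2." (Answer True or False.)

There are 5 plants in row 5.
There is 1 short plant in row 2.
The claim requires 5 − 1 = 4 ≥ 5, which does not hold.

False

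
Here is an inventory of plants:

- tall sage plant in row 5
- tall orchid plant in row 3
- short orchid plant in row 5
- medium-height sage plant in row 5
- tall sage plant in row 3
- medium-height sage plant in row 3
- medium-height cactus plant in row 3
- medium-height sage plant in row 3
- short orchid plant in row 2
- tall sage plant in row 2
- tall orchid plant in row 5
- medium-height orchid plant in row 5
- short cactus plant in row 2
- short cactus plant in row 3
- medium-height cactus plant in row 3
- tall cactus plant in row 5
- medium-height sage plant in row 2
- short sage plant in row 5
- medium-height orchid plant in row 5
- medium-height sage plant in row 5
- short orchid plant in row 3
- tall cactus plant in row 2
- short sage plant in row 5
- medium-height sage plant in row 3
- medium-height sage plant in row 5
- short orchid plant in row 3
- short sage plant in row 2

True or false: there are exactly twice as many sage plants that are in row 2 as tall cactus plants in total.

False

sage plants in row 2: 3.
tall cactus plants: 2.
The claim requires 3 = 2 × 2 = 4, which does not hold.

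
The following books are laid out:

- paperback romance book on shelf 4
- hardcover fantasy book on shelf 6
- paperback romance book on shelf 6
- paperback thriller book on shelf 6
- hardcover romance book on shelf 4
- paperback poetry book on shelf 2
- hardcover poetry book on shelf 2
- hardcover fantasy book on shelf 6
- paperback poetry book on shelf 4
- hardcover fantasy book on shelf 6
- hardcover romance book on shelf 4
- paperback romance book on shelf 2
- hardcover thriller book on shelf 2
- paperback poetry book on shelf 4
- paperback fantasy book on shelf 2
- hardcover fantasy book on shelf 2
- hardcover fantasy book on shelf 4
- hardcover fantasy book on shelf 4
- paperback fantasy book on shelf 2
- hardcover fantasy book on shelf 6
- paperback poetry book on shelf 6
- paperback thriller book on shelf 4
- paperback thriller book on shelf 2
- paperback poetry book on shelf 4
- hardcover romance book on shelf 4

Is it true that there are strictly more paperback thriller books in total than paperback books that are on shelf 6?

There are 3 paperback thriller books.
There are 3 paperback books on shelf 6.
The claim requires 3 > 3, which does not hold.

False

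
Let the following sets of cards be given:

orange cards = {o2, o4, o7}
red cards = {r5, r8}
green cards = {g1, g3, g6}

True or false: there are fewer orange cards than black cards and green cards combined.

False

There are 3 orange cards.
black cards: 0; green cards: 3; combined: 0 + 3 = 3.
The claim requires 3 < 3, which does not hold.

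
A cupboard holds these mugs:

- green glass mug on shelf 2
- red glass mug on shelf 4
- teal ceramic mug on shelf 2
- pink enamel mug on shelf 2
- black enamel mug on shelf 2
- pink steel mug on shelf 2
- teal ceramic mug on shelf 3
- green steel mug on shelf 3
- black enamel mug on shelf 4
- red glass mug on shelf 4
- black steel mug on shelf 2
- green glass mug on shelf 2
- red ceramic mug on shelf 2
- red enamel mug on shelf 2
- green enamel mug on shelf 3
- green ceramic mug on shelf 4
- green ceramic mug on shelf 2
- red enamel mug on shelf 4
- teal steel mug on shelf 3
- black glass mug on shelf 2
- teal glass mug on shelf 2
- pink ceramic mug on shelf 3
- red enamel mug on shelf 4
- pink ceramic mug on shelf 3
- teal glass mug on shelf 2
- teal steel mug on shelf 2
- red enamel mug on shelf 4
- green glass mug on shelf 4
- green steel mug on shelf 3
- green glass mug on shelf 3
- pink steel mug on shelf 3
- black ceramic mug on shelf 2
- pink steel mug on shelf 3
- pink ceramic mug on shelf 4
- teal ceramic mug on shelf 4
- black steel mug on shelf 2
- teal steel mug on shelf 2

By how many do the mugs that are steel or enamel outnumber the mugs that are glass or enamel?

1

mugs that are steel or enamel: 18.
mugs that are glass or enamel: 17.
18 − 17 = 1.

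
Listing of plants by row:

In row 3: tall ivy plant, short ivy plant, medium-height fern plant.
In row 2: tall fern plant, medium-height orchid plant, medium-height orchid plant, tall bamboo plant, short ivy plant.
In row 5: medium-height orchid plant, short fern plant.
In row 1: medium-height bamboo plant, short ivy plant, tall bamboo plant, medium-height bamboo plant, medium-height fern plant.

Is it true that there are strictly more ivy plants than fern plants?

|ivy plants| = 4.
|fern plants| = 4.
The claim requires 4 > 4, which does not hold.

False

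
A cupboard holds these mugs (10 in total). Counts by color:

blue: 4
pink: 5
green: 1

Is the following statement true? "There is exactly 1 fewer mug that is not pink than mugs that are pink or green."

mugs that are not pink: 5.
mugs that are pink or green: 6.
The claim requires 6 − 5 (= 1) to equal 1, which holds.

True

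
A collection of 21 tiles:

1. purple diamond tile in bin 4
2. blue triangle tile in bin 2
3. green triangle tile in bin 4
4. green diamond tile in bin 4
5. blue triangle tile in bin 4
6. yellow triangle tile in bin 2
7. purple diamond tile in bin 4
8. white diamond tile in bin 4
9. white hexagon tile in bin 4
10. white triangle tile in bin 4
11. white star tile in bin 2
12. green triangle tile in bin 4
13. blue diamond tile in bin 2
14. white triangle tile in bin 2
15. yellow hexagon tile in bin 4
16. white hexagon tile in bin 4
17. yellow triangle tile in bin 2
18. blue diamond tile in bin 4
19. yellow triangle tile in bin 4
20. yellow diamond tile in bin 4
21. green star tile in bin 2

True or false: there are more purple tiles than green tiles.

False

|purple tiles| = 2.
|green tiles| = 4.
The claim requires 2 > 4, which does not hold.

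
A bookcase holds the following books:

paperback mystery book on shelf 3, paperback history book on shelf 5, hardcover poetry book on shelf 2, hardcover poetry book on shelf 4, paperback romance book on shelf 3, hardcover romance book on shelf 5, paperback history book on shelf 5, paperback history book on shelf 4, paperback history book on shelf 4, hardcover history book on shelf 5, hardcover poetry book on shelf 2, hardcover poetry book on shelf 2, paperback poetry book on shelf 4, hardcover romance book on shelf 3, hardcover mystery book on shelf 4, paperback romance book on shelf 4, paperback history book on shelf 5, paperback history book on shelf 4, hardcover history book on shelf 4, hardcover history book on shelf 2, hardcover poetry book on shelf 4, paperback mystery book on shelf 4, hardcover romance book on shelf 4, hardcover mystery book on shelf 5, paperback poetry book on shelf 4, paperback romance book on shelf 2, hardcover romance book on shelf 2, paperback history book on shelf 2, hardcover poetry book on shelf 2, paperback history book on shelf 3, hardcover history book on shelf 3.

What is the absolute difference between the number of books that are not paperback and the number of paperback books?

books that are not paperback: 16. paperback books: 15.
|16 − 15| = 16 − 15 = 1.

1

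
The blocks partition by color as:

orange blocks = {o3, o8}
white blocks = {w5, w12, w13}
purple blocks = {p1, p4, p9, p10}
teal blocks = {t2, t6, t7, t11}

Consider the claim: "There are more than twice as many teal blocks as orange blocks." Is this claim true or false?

There are 4 teal blocks.
There are 2 orange blocks.
The claim requires 4 > 2 × 2 = 4, which does not hold.

False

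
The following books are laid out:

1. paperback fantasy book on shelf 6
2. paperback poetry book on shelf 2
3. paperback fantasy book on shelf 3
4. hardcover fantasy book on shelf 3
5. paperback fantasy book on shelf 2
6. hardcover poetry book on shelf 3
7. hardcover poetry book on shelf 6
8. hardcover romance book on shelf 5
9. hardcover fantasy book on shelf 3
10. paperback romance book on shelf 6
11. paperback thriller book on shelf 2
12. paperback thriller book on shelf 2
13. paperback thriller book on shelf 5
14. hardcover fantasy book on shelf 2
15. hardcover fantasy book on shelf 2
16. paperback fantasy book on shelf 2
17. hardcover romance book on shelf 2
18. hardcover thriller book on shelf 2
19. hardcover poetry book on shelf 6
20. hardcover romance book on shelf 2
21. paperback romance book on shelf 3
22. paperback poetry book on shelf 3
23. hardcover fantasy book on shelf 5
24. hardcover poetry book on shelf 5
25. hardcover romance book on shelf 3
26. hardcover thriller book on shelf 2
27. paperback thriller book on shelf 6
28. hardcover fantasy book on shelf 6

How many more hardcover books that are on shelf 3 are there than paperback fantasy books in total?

hardcover books on shelf 3: 4.
paperback fantasy books: 4.
4 − 4 = 0.

0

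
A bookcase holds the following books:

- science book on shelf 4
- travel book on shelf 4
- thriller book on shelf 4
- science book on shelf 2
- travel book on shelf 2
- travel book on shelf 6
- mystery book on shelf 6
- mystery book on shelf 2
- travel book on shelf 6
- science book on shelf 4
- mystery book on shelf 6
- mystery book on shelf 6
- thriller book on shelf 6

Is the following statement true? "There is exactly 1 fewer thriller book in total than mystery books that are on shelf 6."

|thriller books| = 2.
|mystery books on shelf 6| = 3.
The claim requires 3 − 2 (= 1) to equal 1, which holds.

True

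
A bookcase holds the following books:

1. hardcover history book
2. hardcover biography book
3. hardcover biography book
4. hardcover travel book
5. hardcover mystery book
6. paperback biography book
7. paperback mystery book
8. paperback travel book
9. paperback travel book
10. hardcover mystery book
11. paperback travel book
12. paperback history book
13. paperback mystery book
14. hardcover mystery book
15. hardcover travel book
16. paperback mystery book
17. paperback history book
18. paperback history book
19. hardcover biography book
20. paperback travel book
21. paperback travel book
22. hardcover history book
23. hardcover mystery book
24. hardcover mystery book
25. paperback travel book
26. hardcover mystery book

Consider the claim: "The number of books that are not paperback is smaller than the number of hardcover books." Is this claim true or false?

|books that are not paperback| = 13.
|hardcover books| = 13.
The claim requires 13 < 13, which does not hold.

False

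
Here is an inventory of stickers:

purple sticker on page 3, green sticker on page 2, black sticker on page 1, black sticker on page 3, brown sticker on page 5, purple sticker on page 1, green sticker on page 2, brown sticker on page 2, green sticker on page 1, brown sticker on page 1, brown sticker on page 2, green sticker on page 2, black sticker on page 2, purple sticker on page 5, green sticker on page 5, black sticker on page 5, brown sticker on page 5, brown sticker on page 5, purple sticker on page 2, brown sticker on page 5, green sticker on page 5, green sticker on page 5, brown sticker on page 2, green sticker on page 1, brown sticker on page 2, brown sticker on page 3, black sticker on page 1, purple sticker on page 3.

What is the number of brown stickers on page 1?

1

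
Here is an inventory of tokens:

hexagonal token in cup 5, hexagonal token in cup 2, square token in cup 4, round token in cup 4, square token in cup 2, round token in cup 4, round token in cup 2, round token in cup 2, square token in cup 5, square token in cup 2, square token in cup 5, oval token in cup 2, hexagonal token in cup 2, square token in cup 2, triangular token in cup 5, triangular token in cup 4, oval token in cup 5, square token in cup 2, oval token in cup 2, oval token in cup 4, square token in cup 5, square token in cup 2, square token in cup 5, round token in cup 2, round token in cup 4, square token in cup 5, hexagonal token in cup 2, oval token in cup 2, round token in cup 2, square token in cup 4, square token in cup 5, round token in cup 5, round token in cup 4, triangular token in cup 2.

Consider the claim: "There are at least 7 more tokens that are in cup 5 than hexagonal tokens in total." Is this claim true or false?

False

tokens in cup 5: 10.
hexagonal tokens: 4.
The claim requires 10 − 4 = 6 ≥ 7, which does not hold.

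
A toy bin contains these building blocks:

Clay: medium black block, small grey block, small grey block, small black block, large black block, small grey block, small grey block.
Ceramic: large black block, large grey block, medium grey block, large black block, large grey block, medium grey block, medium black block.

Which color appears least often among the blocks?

black

Counts by color: grey 8, black 6.
The minimum is 6, held uniquely by black.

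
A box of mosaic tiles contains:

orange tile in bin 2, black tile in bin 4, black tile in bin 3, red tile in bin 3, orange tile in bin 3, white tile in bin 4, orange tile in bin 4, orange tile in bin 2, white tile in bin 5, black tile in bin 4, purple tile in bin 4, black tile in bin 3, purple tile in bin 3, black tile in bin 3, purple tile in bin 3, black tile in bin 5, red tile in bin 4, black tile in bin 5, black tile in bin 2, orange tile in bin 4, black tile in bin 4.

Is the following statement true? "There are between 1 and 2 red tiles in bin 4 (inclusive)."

red tiles in bin 4: 1.
The claim requires 1 ≤ 1 ≤ 2, which holds.

True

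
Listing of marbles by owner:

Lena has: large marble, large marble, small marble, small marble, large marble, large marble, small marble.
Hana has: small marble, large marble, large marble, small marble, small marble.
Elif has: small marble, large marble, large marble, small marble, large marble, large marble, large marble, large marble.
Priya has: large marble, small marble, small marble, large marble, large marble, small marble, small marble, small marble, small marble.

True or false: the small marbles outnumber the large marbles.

False

There are 14 small marbles.
There are 15 large marbles.
The claim requires 14 > 15, which does not hold.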